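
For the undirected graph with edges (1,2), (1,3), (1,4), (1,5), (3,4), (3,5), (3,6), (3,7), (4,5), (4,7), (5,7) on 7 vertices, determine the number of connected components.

Step 1: Build adjacency list from edges:
  1: 2, 3, 4, 5
  2: 1
  3: 1, 4, 5, 6, 7
  4: 1, 3, 5, 7
  5: 1, 3, 4, 7
  6: 3
  7: 3, 4, 5

Step 2: Run BFS/DFS from vertex 1:
  Visited: {1, 2, 3, 4, 5, 6, 7}
  Reached 7 of 7 vertices

Step 3: All 7 vertices reached from vertex 1, so the graph is connected.
Number of connected components: 1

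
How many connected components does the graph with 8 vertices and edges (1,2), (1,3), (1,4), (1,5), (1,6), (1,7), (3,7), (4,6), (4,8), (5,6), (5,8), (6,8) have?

Step 1: Build adjacency list from edges:
  1: 2, 3, 4, 5, 6, 7
  2: 1
  3: 1, 7
  4: 1, 6, 8
  5: 1, 6, 8
  6: 1, 4, 5, 8
  7: 1, 3
  8: 4, 5, 6

Step 2: Run BFS/DFS from vertex 1:
  Visited: {1, 2, 3, 4, 5, 6, 7, 8}
  Reached 8 of 8 vertices

Step 3: All 8 vertices reached from vertex 1, so the graph is connected.
Number of connected components: 1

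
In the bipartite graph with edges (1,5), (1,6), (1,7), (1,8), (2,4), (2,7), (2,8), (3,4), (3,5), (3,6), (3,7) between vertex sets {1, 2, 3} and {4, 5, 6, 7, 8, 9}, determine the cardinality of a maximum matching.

Step 1: List the neighbors of each left vertex:
  1: 5, 6, 7, 8
  2: 4, 7, 8
  3: 4, 5, 6, 7

Step 2: Greedily match left vertices, then look for augmenting paths:
  Match 1 -- 5
  Match 2 -- 4
  Match 3 -- 6
  No augmenting path remains.

Step 3: Verify this is maximum:
  Matching size 3 = min(|L|, |R|) = min(3, 6), which is an upper bound, so this matching is maximum.

Maximum matching: {(1,5), (2,4), (3,6)}
Size: 3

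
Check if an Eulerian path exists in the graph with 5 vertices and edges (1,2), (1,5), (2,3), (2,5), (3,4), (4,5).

Step 1: Find the degree of each vertex:
  deg(1) = 2
  deg(2) = 3
  deg(3) = 2
  deg(4) = 2
  deg(5) = 3

Step 2: Count vertices with odd degree:
  Odd-degree vertices: 2, 5 (2 total)

Step 3: Apply Euler's theorem:
  - Eulerian circuit exists iff graph is connected and all vertices have even degree
  - Eulerian path exists iff graph is connected and has 0 or 2 odd-degree vertices

Graph is connected with exactly 2 odd-degree vertices (2, 5).
Eulerian path exists (starting and ending at the odd-degree vertices), but no Eulerian circuit.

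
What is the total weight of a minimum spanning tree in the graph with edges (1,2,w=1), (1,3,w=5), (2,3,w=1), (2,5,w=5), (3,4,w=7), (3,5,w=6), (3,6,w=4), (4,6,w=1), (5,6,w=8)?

Apply Kruskal's algorithm (sort edges by weight, add if no cycle):

Sorted edges by weight:
  (1,2) w=1
  (2,3) w=1
  (4,6) w=1
  (3,6) w=4
  (1,3) w=5
  (2,5) w=5
  (3,5) w=6
  (3,4) w=7
  (5,6) w=8

Add edge (1,2) w=1 -- no cycle. Running total: 1
Add edge (2,3) w=1 -- no cycle. Running total: 2
Add edge (4,6) w=1 -- no cycle. Running total: 3
Add edge (3,6) w=4 -- no cycle. Running total: 7
Skip edge (1,3) w=5 -- would create cycle
Add edge (2,5) w=5 -- no cycle. Running total: 12

MST edges: (1,2,w=1), (2,3,w=1), (4,6,w=1), (3,6,w=4), (2,5,w=5)
Total MST weight: 1 + 1 + 1 + 4 + 5 = 12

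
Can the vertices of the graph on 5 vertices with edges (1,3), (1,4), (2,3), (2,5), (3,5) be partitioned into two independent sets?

Step 1: Attempt 2-coloring using BFS:
  Start at vertex 1, assign color 0
  Color vertex 3 with color 1 (neighbor of 1)
  Color vertex 4 with color 1 (neighbor of 1)
  Color vertex 2 with color 0 (neighbor of 3)
  Color vertex 5 with color 0 (neighbor of 3)

Step 2: Conflict found! Vertices 2 and 5 are adjacent but have the same color.
This means the graph contains an odd cycle.

The graph is NOT bipartite.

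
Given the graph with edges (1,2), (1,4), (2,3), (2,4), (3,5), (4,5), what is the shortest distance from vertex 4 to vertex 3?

Step 1: Build adjacency list:
  1: 2, 4
  2: 1, 3, 4
  3: 2, 5
  4: 1, 2, 5
  5: 3, 4

Step 2: BFS from vertex 4 to find shortest path to 3:
  vertex 1 reached at distance 1
  vertex 2 reached at distance 1
  vertex 5 reached at distance 1
  vertex 3 reached at distance 2

Step 3: Shortest path: 4 -> 2 -> 3
Path length: 2 edges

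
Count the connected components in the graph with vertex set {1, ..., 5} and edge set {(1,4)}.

Step 1: Build adjacency list from edges:
  1: 4
  2: (none)
  3: (none)
  4: 1
  5: (none)

Step 2: Run BFS/DFS from vertex 1:
  Visited: {1, 4}
  Reached 2 of 5 vertices

Step 3: Only 2 of 5 vertices reached. Graph is disconnected.
Connected components: {1, 4}, {2}, {3}, {5}
Number of connected components: 4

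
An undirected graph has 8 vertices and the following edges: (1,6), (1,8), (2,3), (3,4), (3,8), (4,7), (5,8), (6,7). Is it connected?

Step 1: Build adjacency list from edges:
  1: 6, 8
  2: 3
  3: 2, 4, 8
  4: 3, 7
  5: 8
  6: 1, 7
  7: 4, 6
  8: 1, 3, 5

Step 2: Run BFS/DFS from vertex 1:
  Visited: {1, 6, 8, 7, 3, 5, 4, 2}
  Reached 8 of 8 vertices

Step 3: All 8 vertices reached from vertex 1, so the graph is connected.
Answer: Yes, the graph is connected.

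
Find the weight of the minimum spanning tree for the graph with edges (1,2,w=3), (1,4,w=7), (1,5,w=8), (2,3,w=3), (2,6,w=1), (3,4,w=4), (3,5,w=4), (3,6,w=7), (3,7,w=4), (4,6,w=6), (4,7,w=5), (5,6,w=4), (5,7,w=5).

Apply Kruskal's algorithm (sort edges by weight, add if no cycle):

Sorted edges by weight:
  (2,6) w=1
  (1,2) w=3
  (2,3) w=3
  (3,4) w=4
  (3,5) w=4
  (3,7) w=4
  (5,6) w=4
  (4,7) w=5
  (5,7) w=5
  (4,6) w=6
  (1,4) w=7
  (3,6) w=7
  (1,5) w=8

Add edge (2,6) w=1 -- no cycle. Running total: 1
Add edge (1,2) w=3 -- no cycle. Running total: 4
Add edge (2,3) w=3 -- no cycle. Running total: 7
Add edge (3,4) w=4 -- no cycle. Running total: 11
Add edge (3,5) w=4 -- no cycle. Running total: 15
Add edge (3,7) w=4 -- no cycle. Running total: 19

MST edges: (2,6,w=1), (1,2,w=3), (2,3,w=3), (3,4,w=4), (3,5,w=4), (3,7,w=4)
Total MST weight: 1 + 3 + 3 + 4 + 4 + 4 = 19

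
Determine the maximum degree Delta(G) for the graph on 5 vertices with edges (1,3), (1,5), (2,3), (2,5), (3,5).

Step 1: Count edges incident to each vertex:
  deg(1) = 2 (neighbors: 3, 5)
  deg(2) = 2 (neighbors: 3, 5)
  deg(3) = 3 (neighbors: 1, 2, 5)
  deg(4) = 0 (neighbors: none)
  deg(5) = 3 (neighbors: 1, 2, 3)

Step 2: Find maximum:
  max(2, 2, 3, 0, 3) = 3 (vertex 3)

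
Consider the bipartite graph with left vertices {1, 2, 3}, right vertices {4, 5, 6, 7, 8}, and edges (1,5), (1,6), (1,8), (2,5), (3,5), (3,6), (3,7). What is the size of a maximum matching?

Step 1: List the neighbors of each left vertex:
  1: 5, 6, 8
  2: 5
  3: 5, 6, 7

Step 2: Greedily match left vertices, then look for augmenting paths:
  Match 1 -- 8
  Match 2 -- 5
  Match 3 -- 6
  No augmenting path remains.

Step 3: Verify this is maximum:
  Matching size 3 = min(|L|, |R|) = min(3, 5), which is an upper bound, so this matching is maximum.

Maximum matching: {(1,8), (2,5), (3,6)}
Size: 3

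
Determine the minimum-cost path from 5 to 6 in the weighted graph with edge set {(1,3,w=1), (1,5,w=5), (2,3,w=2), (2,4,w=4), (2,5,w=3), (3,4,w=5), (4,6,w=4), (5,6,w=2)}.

Step 1: Build adjacency list with weights:
  1: 3(w=1), 5(w=5)
  2: 3(w=2), 4(w=4), 5(w=3)
  3: 1(w=1), 2(w=2), 4(w=5)
  4: 2(w=4), 3(w=5), 6(w=4)
  5: 1(w=5), 2(w=3), 6(w=2)
  6: 4(w=4), 5(w=2)

Step 2: Apply Dijkstra's algorithm from vertex 5:
  Visit vertex 5 (distance=0)
    Update dist[1] = 5
    Update dist[2] = 3
    Update dist[6] = 2
  Visit vertex 6 (distance=2)
    Update dist[4] = 6

Step 3: Shortest path: 5 -> 6
Total weight: 2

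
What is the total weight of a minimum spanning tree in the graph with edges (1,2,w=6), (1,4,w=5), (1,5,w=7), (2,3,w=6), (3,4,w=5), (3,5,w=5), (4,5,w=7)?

Apply Kruskal's algorithm (sort edges by weight, add if no cycle):

Sorted edges by weight:
  (1,4) w=5
  (3,4) w=5
  (3,5) w=5
  (1,2) w=6
  (2,3) w=6
  (1,5) w=7
  (4,5) w=7

Add edge (1,4) w=5 -- no cycle. Running total: 5
Add edge (3,4) w=5 -- no cycle. Running total: 10
Add edge (3,5) w=5 -- no cycle. Running total: 15
Add edge (1,2) w=6 -- no cycle. Running total: 21

MST edges: (1,4,w=5), (3,4,w=5), (3,5,w=5), (1,2,w=6)
Total MST weight: 5 + 5 + 5 + 6 = 21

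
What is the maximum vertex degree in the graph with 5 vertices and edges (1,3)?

Step 1: Count edges incident to each vertex:
  deg(1) = 1 (neighbors: 3)
  deg(2) = 0 (neighbors: none)
  deg(3) = 1 (neighbors: 1)
  deg(4) = 0 (neighbors: none)
  deg(5) = 0 (neighbors: none)

Step 2: Find maximum:
  max(1, 0, 1, 0, 0) = 1 (vertex 1)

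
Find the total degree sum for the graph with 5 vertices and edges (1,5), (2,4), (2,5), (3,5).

Step 1: Count edges incident to each vertex:
  deg(1) = 1 (neighbors: 5)
  deg(2) = 2 (neighbors: 4, 5)
  deg(3) = 1 (neighbors: 5)
  deg(4) = 1 (neighbors: 2)
  deg(5) = 3 (neighbors: 1, 2, 3)

Step 2: Sum all degrees:
  1 + 2 + 1 + 1 + 3 = 8

Verification: sum of degrees = 2 * |E| = 2 * 4 = 8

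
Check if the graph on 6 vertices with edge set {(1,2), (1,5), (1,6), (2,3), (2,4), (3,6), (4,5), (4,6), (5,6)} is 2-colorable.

Step 1: Attempt 2-coloring using BFS:
  Start at vertex 1, assign color 0
  Color vertex 2 with color 1 (neighbor of 1)
  Color vertex 5 with color 1 (neighbor of 1)
  Color vertex 6 with color 1 (neighbor of 1)
  Color vertex 3 with color 0 (neighbor of 2)
  Color vertex 4 with color 0 (neighbor of 2)

Step 2: Conflict found! Vertices 5 and 6 are adjacent but have the same color.
This means the graph contains an odd cycle.

The graph is NOT bipartite.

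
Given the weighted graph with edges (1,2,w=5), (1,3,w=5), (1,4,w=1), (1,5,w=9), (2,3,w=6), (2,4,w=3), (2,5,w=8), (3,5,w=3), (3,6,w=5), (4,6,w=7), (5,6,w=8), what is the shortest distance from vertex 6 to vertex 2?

Step 1: Build adjacency list with weights:
  1: 2(w=5), 3(w=5), 4(w=1), 5(w=9)
  2: 1(w=5), 3(w=6), 4(w=3), 5(w=8)
  3: 1(w=5), 2(w=6), 5(w=3), 6(w=5)
  4: 1(w=1), 2(w=3), 6(w=7)
  5: 1(w=9), 2(w=8), 3(w=3), 6(w=8)
  6: 3(w=5), 4(w=7), 5(w=8)

Step 2: Apply Dijkstra's algorithm from vertex 6:
  Visit vertex 6 (distance=0)
    Update dist[3] = 5
    Update dist[4] = 7
    Update dist[5] = 8
  Visit vertex 3 (distance=5)
    Update dist[1] = 10
    Update dist[2] = 11
  Visit vertex 4 (distance=7)
    Update dist[1] = 8
    Update dist[2] = 10
  Visit vertex 1 (distance=8)
  Visit vertex 5 (distance=8)
  Visit vertex 2 (distance=10)

Step 3: Shortest path: 6 -> 4 -> 2
Total weight: 7 + 3 = 10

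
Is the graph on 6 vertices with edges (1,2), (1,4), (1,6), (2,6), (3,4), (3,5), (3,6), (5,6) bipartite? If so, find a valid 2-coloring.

Step 1: Attempt 2-coloring using BFS:
  Start at vertex 1, assign color 0
  Color vertex 2 with color 1 (neighbor of 1)
  Color vertex 4 with color 1 (neighbor of 1)
  Color vertex 6 with color 1 (neighbor of 1)

Step 2: Conflict found! Vertices 2 and 6 are adjacent but have the same color.
This means the graph contains an odd cycle.

The graph is NOT bipartite.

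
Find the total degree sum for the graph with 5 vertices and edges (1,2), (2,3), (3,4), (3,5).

Step 1: Count edges incident to each vertex:
  deg(1) = 1 (neighbors: 2)
  deg(2) = 2 (neighbors: 1, 3)
  deg(3) = 3 (neighbors: 2, 4, 5)
  deg(4) = 1 (neighbors: 3)
  deg(5) = 1 (neighbors: 3)

Step 2: Sum all degrees:
  1 + 2 + 3 + 1 + 1 = 8

Verification: sum of degrees = 2 * |E| = 2 * 4 = 8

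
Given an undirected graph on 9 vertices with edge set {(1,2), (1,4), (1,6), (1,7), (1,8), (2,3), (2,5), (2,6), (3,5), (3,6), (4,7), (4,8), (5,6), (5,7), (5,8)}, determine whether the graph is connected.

Step 1: Build adjacency list from edges:
  1: 2, 4, 6, 7, 8
  2: 1, 3, 5, 6
  3: 2, 5, 6
  4: 1, 7, 8
  5: 2, 3, 6, 7, 8
  6: 1, 2, 3, 5
  7: 1, 4, 5
  8: 1, 4, 5
  9: (none)

Step 2: Run BFS/DFS from vertex 1:
  Visited: {1, 2, 4, 6, 7, 8, 3, 5}
  Reached 8 of 9 vertices

Step 3: Only 8 of 9 vertices reached. Graph is disconnected.
Connected components: {1, 2, 3, 4, 5, 6, 7, 8}, {9}
Answer: No, the graph is not connected (2 components).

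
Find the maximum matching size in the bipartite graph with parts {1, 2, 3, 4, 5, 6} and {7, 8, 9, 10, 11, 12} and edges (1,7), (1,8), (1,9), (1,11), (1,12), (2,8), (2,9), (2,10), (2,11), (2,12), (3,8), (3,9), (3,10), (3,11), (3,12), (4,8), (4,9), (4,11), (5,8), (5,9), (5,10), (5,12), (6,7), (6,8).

Step 1: List the neighbors of each left vertex:
  1: 7, 8, 9, 11, 12
  2: 8, 9, 10, 11, 12
  3: 8, 9, 10, 11, 12
  4: 8, 9, 11
  5: 8, 9, 10, 12
  6: 7, 8

Step 2: Greedily match left vertices, then look for augmenting paths:
  Match 1 -- 12
  Match 2 -- 8
  Match 3 -- 9
  Match 4 -- 11
  Match 5 -- 10
  Match 6 -- 7
  No augmenting path remains.

Step 3: Verify this is maximum:
  Matching size 6 = min(|L|, |R|) = min(6, 6), which is an upper bound, so this matching is maximum.

Maximum matching: {(1,12), (2,8), (3,9), (4,11), (5,10), (6,7)}
Size: 6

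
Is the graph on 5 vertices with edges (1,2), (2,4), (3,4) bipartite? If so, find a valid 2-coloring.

Step 1: Attempt 2-coloring using BFS:
  Start at vertex 1, assign color 0
  Color vertex 2 with color 1 (neighbor of 1)
  Color vertex 4 with color 0 (neighbor of 2)
  Color vertex 3 with color 1 (neighbor of 4)
  Start new component at vertex 5, assign color 0

Step 2: 2-coloring succeeded. No conflicts found.
  Set A (color 0): {1, 4, 5}
  Set B (color 1): {2, 3}

The graph is bipartite with partition {1, 4, 5}, {2, 3}.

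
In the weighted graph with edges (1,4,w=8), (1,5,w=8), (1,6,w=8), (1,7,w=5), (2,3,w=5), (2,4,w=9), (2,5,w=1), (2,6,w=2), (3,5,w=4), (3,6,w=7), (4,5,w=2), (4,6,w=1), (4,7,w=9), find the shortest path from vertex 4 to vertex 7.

Step 1: Build adjacency list with weights:
  1: 4(w=8), 5(w=8), 6(w=8), 7(w=5)
  2: 3(w=5), 4(w=9), 5(w=1), 6(w=2)
  3: 2(w=5), 5(w=4), 6(w=7)
  4: 1(w=8), 2(w=9), 5(w=2), 6(w=1), 7(w=9)
  5: 1(w=8), 2(w=1), 3(w=4), 4(w=2)
  6: 1(w=8), 2(w=2), 3(w=7), 4(w=1)
  7: 1(w=5), 4(w=9)

Step 2: Apply Dijkstra's algorithm from vertex 4:
  Visit vertex 4 (distance=0)
    Update dist[1] = 8
    Update dist[2] = 9
    Update dist[5] = 2
    Update dist[6] = 1
    Update dist[7] = 9
  Visit vertex 6 (distance=1)
    Update dist[2] = 3
    Update dist[3] = 8
  Visit vertex 5 (distance=2)
    Update dist[3] = 6
  Visit vertex 2 (distance=3)
  Visit vertex 3 (distance=6)
  Visit vertex 1 (distance=8)
  Visit vertex 7 (distance=9)

Step 3: Shortest path: 4 -> 7
Total weight: 9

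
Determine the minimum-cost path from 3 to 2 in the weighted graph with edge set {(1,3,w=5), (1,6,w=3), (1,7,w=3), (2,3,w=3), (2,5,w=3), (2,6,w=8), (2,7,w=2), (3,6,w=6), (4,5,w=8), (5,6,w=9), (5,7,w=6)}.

Step 1: Build adjacency list with weights:
  1: 3(w=5), 6(w=3), 7(w=3)
  2: 3(w=3), 5(w=3), 6(w=8), 7(w=2)
  3: 1(w=5), 2(w=3), 6(w=6)
  4: 5(w=8)
  5: 2(w=3), 4(w=8), 6(w=9), 7(w=6)
  6: 1(w=3), 2(w=8), 3(w=6), 5(w=9)
  7: 1(w=3), 2(w=2), 5(w=6)

Step 2: Apply Dijkstra's algorithm from vertex 3:
  Visit vertex 3 (distance=0)
    Update dist[1] = 5
    Update dist[2] = 3
    Update dist[6] = 6
  Visit vertex 2 (distance=3)
    Update dist[5] = 6
    Update dist[7] = 5

Step 3: Shortest path: 3 -> 2
Total weight: 3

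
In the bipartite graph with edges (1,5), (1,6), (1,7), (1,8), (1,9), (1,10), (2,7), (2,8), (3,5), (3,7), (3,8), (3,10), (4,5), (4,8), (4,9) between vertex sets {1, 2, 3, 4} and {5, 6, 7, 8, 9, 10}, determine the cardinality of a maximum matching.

Step 1: List the neighbors of each left vertex:
  1: 5, 6, 7, 8, 9, 10
  2: 7, 8
  3: 5, 7, 8, 10
  4: 5, 8, 9

Step 2: Greedily match left vertices, then look for augmenting paths:
  Match 1 -- 5
  Match 2 -- 7
  Match 3 -- 8
  Match 4 -- 9
  No augmenting path remains.

Step 3: Verify this is maximum:
  Matching size 4 = min(|L|, |R|) = min(4, 6), which is an upper bound, so this matching is maximum.

Maximum matching: {(1,5), (2,7), (3,8), (4,9)}
Size: 4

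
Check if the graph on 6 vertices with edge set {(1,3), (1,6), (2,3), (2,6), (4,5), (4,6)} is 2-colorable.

Step 1: Attempt 2-coloring using BFS:
  Start at vertex 1, assign color 0
  Color vertex 3 with color 1 (neighbor of 1)
  Color vertex 6 with color 1 (neighbor of 1)
  Color vertex 2 with color 0 (neighbor of 3)
  Color vertex 4 with color 0 (neighbor of 6)
  Color vertex 5 with color 1 (neighbor of 4)

Step 2: 2-coloring succeeded. No conflicts found.
  Set A (color 0): {1, 2, 4}
  Set B (color 1): {3, 5, 6}

The graph is bipartite with partition {1, 2, 4}, {3, 5, 6}.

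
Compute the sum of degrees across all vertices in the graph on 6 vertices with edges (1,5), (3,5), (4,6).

Step 1: Count edges incident to each vertex:
  deg(1) = 1 (neighbors: 5)
  deg(2) = 0 (neighbors: none)
  deg(3) = 1 (neighbors: 5)
  deg(4) = 1 (neighbors: 6)
  deg(5) = 2 (neighbors: 1, 3)
  deg(6) = 1 (neighbors: 4)

Step 2: Sum all degrees:
  1 + 0 + 1 + 1 + 2 + 1 = 6

Verification: sum of degrees = 2 * |E| = 2 * 3 = 6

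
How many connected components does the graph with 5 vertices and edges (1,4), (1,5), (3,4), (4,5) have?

Step 1: Build adjacency list from edges:
  1: 4, 5
  2: (none)
  3: 4
  4: 1, 3, 5
  5: 1, 4

Step 2: Run BFS/DFS from vertex 1:
  Visited: {1, 4, 5, 3}
  Reached 4 of 5 vertices

Step 3: Only 4 of 5 vertices reached. Graph is disconnected.
Connected components: {1, 3, 4, 5}, {2}
Number of connected components: 2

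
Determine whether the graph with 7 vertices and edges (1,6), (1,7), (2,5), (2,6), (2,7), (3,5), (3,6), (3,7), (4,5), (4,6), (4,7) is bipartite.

Step 1: Attempt 2-coloring using BFS:
  Start at vertex 1, assign color 0
  Color vertex 6 with color 1 (neighbor of 1)
  Color vertex 7 with color 1 (neighbor of 1)
  Color vertex 2 with color 0 (neighbor of 6)
  Color vertex 3 with color 0 (neighbor of 6)
  Color vertex 4 with color 0 (neighbor of 6)
  Color vertex 5 with color 1 (neighbor of 2)

Step 2: 2-coloring succeeded. No conflicts found.
  Set A (color 0): {1, 2, 3, 4}
  Set B (color 1): {5, 6, 7}

The graph is bipartite with partition {1, 2, 3, 4}, {5, 6, 7}.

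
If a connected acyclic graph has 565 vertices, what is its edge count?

A tree on n vertices always has exactly n - 1 edges.
For n = 565: edges = 565 - 1 = 564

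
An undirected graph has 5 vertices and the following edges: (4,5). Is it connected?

Step 1: Build adjacency list from edges:
  1: (none)
  2: (none)
  3: (none)
  4: 5
  5: 4

Step 2: Run BFS/DFS from vertex 1:
  Visited: {1}
  Reached 1 of 5 vertices

Step 3: Only 1 of 5 vertices reached. Graph is disconnected.
Connected components: {1}, {2}, {3}, {4, 5}
Answer: No, the graph is not connected (4 components).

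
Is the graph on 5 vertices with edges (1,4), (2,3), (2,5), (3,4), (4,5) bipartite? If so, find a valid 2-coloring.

Step 1: Attempt 2-coloring using BFS:
  Start at vertex 1, assign color 0
  Color vertex 4 with color 1 (neighbor of 1)
  Color vertex 3 with color 0 (neighbor of 4)
  Color vertex 5 with color 0 (neighbor of 4)
  Color vertex 2 with color 1 (neighbor of 3)

Step 2: 2-coloring succeeded. No conflicts found.
  Set A (color 0): {1, 3, 5}
  Set B (color 1): {2, 4}

The graph is bipartite with partition {1, 3, 5}, {2, 4}.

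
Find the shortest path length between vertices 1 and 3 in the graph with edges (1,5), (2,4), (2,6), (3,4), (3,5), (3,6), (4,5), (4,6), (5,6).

Step 1: Build adjacency list:
  1: 5
  2: 4, 6
  3: 4, 5, 6
  4: 2, 3, 5, 6
  5: 1, 3, 4, 6
  6: 2, 3, 4, 5

Step 2: BFS from vertex 1 to find shortest path to 3:
  vertex 5 reached at distance 1
  vertex 3 reached at distance 2

Step 3: Shortest path: 1 -> 5 -> 3
Path length: 2 edges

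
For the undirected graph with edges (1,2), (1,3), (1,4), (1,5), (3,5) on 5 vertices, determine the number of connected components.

Step 1: Build adjacency list from edges:
  1: 2, 3, 4, 5
  2: 1
  3: 1, 5
  4: 1
  5: 1, 3

Step 2: Run BFS/DFS from vertex 1:
  Visited: {1, 2, 3, 4, 5}
  Reached 5 of 5 vertices

Step 3: All 5 vertices reached from vertex 1, so the graph is connected.
Number of connected components: 1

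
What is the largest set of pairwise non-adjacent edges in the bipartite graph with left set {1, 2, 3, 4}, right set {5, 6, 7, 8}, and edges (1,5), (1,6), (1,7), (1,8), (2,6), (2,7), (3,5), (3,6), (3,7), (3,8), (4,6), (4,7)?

Step 1: List the neighbors of each left vertex:
  1: 5, 6, 7, 8
  2: 6, 7
  3: 5, 6, 7, 8
  4: 6, 7

Step 2: Greedily match left vertices, then look for augmenting paths:
  Match 1 -- 5
  Match 2 -- 6
  Match 3 -- 8
  Match 4 -- 7
  No augmenting path remains.

Step 3: Verify this is maximum:
  Matching size 4 = min(|L|, |R|) = min(4, 4), which is an upper bound, so this matching is maximum.

Maximum matching: {(1,5), (2,6), (3,8), (4,7)}
Size: 4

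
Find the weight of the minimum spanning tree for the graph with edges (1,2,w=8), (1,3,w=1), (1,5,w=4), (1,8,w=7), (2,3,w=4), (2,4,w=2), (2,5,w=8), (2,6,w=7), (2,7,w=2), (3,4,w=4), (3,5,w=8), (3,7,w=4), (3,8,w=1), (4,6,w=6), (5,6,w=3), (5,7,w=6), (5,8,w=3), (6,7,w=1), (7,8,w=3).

Apply Kruskal's algorithm (sort edges by weight, add if no cycle):

Sorted edges by weight:
  (1,3) w=1
  (3,8) w=1
  (6,7) w=1
  (2,7) w=2
  (2,4) w=2
  (5,6) w=3
  (5,8) w=3
  (7,8) w=3
  (1,5) w=4
  (2,3) w=4
  (3,4) w=4
  (3,7) w=4
  (4,6) w=6
  (5,7) w=6
  (1,8) w=7
  (2,6) w=7
  (1,2) w=8
  (2,5) w=8
  (3,5) w=8

Add edge (1,3) w=1 -- no cycle. Running total: 1
Add edge (3,8) w=1 -- no cycle. Running total: 2
Add edge (6,7) w=1 -- no cycle. Running total: 3
Add edge (2,7) w=2 -- no cycle. Running total: 5
Add edge (2,4) w=2 -- no cycle. Running total: 7
Add edge (5,6) w=3 -- no cycle. Running total: 10
Add edge (5,8) w=3 -- no cycle. Running total: 13

MST edges: (1,3,w=1), (3,8,w=1), (6,7,w=1), (2,7,w=2), (2,4,w=2), (5,6,w=3), (5,8,w=3)
Total MST weight: 1 + 1 + 1 + 2 + 2 + 3 + 3 = 13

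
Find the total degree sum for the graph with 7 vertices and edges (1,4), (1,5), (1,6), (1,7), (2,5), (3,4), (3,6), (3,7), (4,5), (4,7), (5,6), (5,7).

Step 1: Count edges incident to each vertex:
  deg(1) = 4 (neighbors: 4, 5, 6, 7)
  deg(2) = 1 (neighbors: 5)
  deg(3) = 3 (neighbors: 4, 6, 7)
  deg(4) = 4 (neighbors: 1, 3, 5, 7)
  deg(5) = 5 (neighbors: 1, 2, 4, 6, 7)
  deg(6) = 3 (neighbors: 1, 3, 5)
  deg(7) = 4 (neighbors: 1, 3, 4, 5)

Step 2: Sum all degrees:
  4 + 1 + 3 + 4 + 5 + 3 + 4 = 24

Verification: sum of degrees = 2 * |E| = 2 * 12 = 24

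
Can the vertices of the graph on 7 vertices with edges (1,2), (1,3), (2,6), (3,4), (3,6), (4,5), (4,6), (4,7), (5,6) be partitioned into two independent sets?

Step 1: Attempt 2-coloring using BFS:
  Start at vertex 1, assign color 0
  Color vertex 2 with color 1 (neighbor of 1)
  Color vertex 3 with color 1 (neighbor of 1)
  Color vertex 6 with color 0 (neighbor of 2)
  Color vertex 4 with color 0 (neighbor of 3)

Step 2: Conflict found! Vertices 6 and 4 are adjacent but have the same color.
This means the graph contains an odd cycle.

The graph is NOT bipartite.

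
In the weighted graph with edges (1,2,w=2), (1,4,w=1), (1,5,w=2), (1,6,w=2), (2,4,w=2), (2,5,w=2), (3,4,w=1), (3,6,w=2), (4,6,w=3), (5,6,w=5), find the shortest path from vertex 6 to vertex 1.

Step 1: Build adjacency list with weights:
  1: 2(w=2), 4(w=1), 5(w=2), 6(w=2)
  2: 1(w=2), 4(w=2), 5(w=2)
  3: 4(w=1), 6(w=2)
  4: 1(w=1), 2(w=2), 3(w=1), 6(w=3)
  5: 1(w=2), 2(w=2), 6(w=5)
  6: 1(w=2), 3(w=2), 4(w=3), 5(w=5)

Step 2: Apply Dijkstra's algorithm from vertex 6:
  Visit vertex 6 (distance=0)
    Update dist[1] = 2
    Update dist[3] = 2
    Update dist[4] = 3
    Update dist[5] = 5
  Visit vertex 1 (distance=2)
    Update dist[2] = 4
    Update dist[5] = 4

Step 3: Shortest path: 6 -> 1
Total weight: 2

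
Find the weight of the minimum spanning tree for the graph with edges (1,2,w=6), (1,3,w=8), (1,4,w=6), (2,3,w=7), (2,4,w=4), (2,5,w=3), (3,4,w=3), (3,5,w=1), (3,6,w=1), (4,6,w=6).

Apply Kruskal's algorithm (sort edges by weight, add if no cycle):

Sorted edges by weight:
  (3,5) w=1
  (3,6) w=1
  (2,5) w=3
  (3,4) w=3
  (2,4) w=4
  (1,2) w=6
  (1,4) w=6
  (4,6) w=6
  (2,3) w=7
  (1,3) w=8

Add edge (3,5) w=1 -- no cycle. Running total: 1
Add edge (3,6) w=1 -- no cycle. Running total: 2
Add edge (2,5) w=3 -- no cycle. Running total: 5
Add edge (3,4) w=3 -- no cycle. Running total: 8
Skip edge (2,4) w=4 -- would create cycle
Add edge (1,2) w=6 -- no cycle. Running total: 14

MST edges: (3,5,w=1), (3,6,w=1), (2,5,w=3), (3,4,w=3), (1,2,w=6)
Total MST weight: 1 + 1 + 3 + 3 + 6 = 14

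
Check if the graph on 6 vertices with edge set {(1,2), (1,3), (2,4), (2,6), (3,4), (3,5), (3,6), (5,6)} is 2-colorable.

Step 1: Attempt 2-coloring using BFS:
  Start at vertex 1, assign color 0
  Color vertex 2 with color 1 (neighbor of 1)
  Color vertex 3 with color 1 (neighbor of 1)
  Color vertex 4 with color 0 (neighbor of 2)
  Color vertex 6 with color 0 (neighbor of 2)
  Color vertex 5 with color 0 (neighbor of 3)

Step 2: Conflict found! Vertices 6 and 5 are adjacent but have the same color.
This means the graph contains an odd cycle.

The graph is NOT bipartite.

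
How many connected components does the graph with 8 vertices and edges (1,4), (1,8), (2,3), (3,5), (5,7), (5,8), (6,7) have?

Step 1: Build adjacency list from edges:
  1: 4, 8
  2: 3
  3: 2, 5
  4: 1
  5: 3, 7, 8
  6: 7
  7: 5, 6
  8: 1, 5

Step 2: Run BFS/DFS from vertex 1:
  Visited: {1, 4, 8, 5, 3, 7, 2, 6}
  Reached 8 of 8 vertices

Step 3: All 8 vertices reached from vertex 1, so the graph is connected.
Number of connected components: 1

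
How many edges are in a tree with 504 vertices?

A tree on n vertices always has exactly n - 1 edges.
For n = 504: edges = 504 - 1 = 503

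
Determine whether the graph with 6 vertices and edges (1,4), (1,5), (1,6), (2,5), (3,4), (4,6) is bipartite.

Step 1: Attempt 2-coloring using BFS:
  Start at vertex 1, assign color 0
  Color vertex 4 with color 1 (neighbor of 1)
  Color vertex 5 with color 1 (neighbor of 1)
  Color vertex 6 with color 1 (neighbor of 1)
  Color vertex 3 with color 0 (neighbor of 4)

Step 2: Conflict found! Vertices 4 and 6 are adjacent but have the same color.
This means the graph contains an odd cycle.

The graph is NOT bipartite.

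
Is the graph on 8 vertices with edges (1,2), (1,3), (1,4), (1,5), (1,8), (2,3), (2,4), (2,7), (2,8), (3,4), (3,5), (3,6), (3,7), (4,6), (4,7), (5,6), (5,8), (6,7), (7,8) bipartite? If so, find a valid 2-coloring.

Step 1: Attempt 2-coloring using BFS:
  Start at vertex 1, assign color 0
  Color vertex 2 with color 1 (neighbor of 1)
  Color vertex 3 with color 1 (neighbor of 1)
  Color vertex 4 with color 1 (neighbor of 1)
  Color vertex 5 with color 1 (neighbor of 1)
  Color vertex 8 with color 1 (neighbor of 1)

Step 2: Conflict found! Vertices 2 and 3 are adjacent but have the same color.
This means the graph contains an odd cycle.

The graph is NOT bipartite.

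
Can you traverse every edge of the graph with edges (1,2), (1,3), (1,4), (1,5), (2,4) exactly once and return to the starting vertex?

Step 1: Find the degree of each vertex:
  deg(1) = 4
  deg(2) = 2
  deg(3) = 1
  deg(4) = 2
  deg(5) = 1

Step 2: Count vertices with odd degree:
  Odd-degree vertices: 3, 5 (2 total)

Step 3: Apply Euler's theorem:
  - Eulerian circuit exists iff graph is connected and all vertices have even degree
  - Eulerian path exists iff graph is connected and has 0 or 2 odd-degree vertices

Graph is connected with exactly 2 odd-degree vertices (3, 5).
Eulerian path exists (starting and ending at the odd-degree vertices), but no Eulerian circuit.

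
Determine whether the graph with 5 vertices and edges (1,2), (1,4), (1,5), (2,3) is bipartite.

Step 1: Attempt 2-coloring using BFS:
  Start at vertex 1, assign color 0
  Color vertex 2 with color 1 (neighbor of 1)
  Color vertex 4 with color 1 (neighbor of 1)
  Color vertex 5 with color 1 (neighbor of 1)
  Color vertex 3 with color 0 (neighbor of 2)

Step 2: 2-coloring succeeded. No conflicts found.
  Set A (color 0): {1, 3}
  Set B (color 1): {2, 4, 5}

The graph is bipartite with partition {1, 3}, {2, 4, 5}.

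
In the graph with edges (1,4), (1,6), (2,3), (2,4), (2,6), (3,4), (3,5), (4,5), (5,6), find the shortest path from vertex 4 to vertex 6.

Step 1: Build adjacency list:
  1: 4, 6
  2: 3, 4, 6
  3: 2, 4, 5
  4: 1, 2, 3, 5
  5: 3, 4, 6
  6: 1, 2, 5

Step 2: BFS from vertex 4 to find shortest path to 6:
  vertex 1 reached at distance 1
  vertex 2 reached at distance 1
  vertex 3 reached at distance 1
  vertex 5 reached at distance 1
  vertex 6 reached at distance 2

Step 3: Shortest path: 4 -> 5 -> 6
Path length: 2 edges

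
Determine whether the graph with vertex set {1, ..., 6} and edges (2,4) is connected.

Step 1: Build adjacency list from edges:
  1: (none)
  2: 4
  3: (none)
  4: 2
  5: (none)
  6: (none)

Step 2: Run BFS/DFS from vertex 1:
  Visited: {1}
  Reached 1 of 6 vertices

Step 3: Only 1 of 6 vertices reached. Graph is disconnected.
Connected components: {1}, {2, 4}, {3}, {5}, {6}
Answer: No, the graph is not connected (5 components).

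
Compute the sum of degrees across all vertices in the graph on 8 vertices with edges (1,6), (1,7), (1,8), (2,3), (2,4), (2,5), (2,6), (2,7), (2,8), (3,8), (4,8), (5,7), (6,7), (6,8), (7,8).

Step 1: Count edges incident to each vertex:
  deg(1) = 3 (neighbors: 6, 7, 8)
  deg(2) = 6 (neighbors: 3, 4, 5, 6, 7, 8)
  deg(3) = 2 (neighbors: 2, 8)
  deg(4) = 2 (neighbors: 2, 8)
  deg(5) = 2 (neighbors: 2, 7)
  deg(6) = 4 (neighbors: 1, 2, 7, 8)
  deg(7) = 5 (neighbors: 1, 2, 5, 6, 8)
  deg(8) = 6 (neighbors: 1, 2, 3, 4, 6, 7)

Step 2: Sum all degrees:
  3 + 6 + 2 + 2 + 2 + 4 + 5 + 6 = 30

Verification: sum of degrees = 2 * |E| = 2 * 15 = 30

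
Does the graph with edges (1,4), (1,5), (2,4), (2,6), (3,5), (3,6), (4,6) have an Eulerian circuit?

Step 1: Find the degree of each vertex:
  deg(1) = 2
  deg(2) = 2
  deg(3) = 2
  deg(4) = 3
  deg(5) = 2
  deg(6) = 3

Step 2: Count vertices with odd degree:
  Odd-degree vertices: 4, 6 (2 total)

Step 3: Apply Euler's theorem:
  - Eulerian circuit exists iff graph is connected and all vertices have even degree
  - Eulerian path exists iff graph is connected and has 0 or 2 odd-degree vertices

Graph is connected with exactly 2 odd-degree vertices (4, 6).
Eulerian path exists (starting and ending at the odd-degree vertices), but no Eulerian circuit.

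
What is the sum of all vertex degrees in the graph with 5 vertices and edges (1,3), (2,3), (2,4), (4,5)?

Step 1: Count edges incident to each vertex:
  deg(1) = 1 (neighbors: 3)
  deg(2) = 2 (neighbors: 3, 4)
  deg(3) = 2 (neighbors: 1, 2)
  deg(4) = 2 (neighbors: 2, 5)
  deg(5) = 1 (neighbors: 4)

Step 2: Sum all degrees:
  1 + 2 + 2 + 2 + 1 = 8

Verification: sum of degrees = 2 * |E| = 2 * 4 = 8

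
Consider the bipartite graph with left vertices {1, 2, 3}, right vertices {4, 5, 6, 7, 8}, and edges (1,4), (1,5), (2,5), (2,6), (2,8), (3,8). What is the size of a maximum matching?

Step 1: List the neighbors of each left vertex:
  1: 4, 5
  2: 5, 6, 8
  3: 8

Step 2: Greedily match left vertices, then look for augmenting paths:
  Match 1 -- 4
  Match 2 -- 5
  Match 3 -- 8
  No augmenting path remains.

Step 3: Verify this is maximum:
  Matching size 3 = min(|L|, |R|) = min(3, 5), which is an upper bound, so this matching is maximum.

Maximum matching: {(1,4), (2,5), (3,8)}
Size: 3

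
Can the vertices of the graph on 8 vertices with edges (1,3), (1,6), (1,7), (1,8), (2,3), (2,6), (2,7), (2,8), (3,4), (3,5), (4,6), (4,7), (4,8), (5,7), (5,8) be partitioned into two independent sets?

Step 1: Attempt 2-coloring using BFS:
  Start at vertex 1, assign color 0
  Color vertex 3 with color 1 (neighbor of 1)
  Color vertex 6 with color 1 (neighbor of 1)
  Color vertex 7 with color 1 (neighbor of 1)
  Color vertex 8 with color 1 (neighbor of 1)
  Color vertex 2 with color 0 (neighbor of 3)
  Color vertex 4 with color 0 (neighbor of 3)
  Color vertex 5 with color 0 (neighbor of 3)

Step 2: 2-coloring succeeded. No conflicts found.
  Set A (color 0): {1, 2, 4, 5}
  Set B (color 1): {3, 6, 7, 8}

The graph is bipartite with partition {1, 2, 4, 5}, {3, 6, 7, 8}.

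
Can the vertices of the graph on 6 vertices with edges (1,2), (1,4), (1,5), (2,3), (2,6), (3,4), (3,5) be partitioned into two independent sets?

Step 1: Attempt 2-coloring using BFS:
  Start at vertex 1, assign color 0
  Color vertex 2 with color 1 (neighbor of 1)
  Color vertex 4 with color 1 (neighbor of 1)
  Color vertex 5 with color 1 (neighbor of 1)
  Color vertex 3 with color 0 (neighbor of 2)
  Color vertex 6 with color 0 (neighbor of 2)

Step 2: 2-coloring succeeded. No conflicts found.
  Set A (color 0): {1, 3, 6}
  Set B (color 1): {2, 4, 5}

The graph is bipartite with partition {1, 3, 6}, {2, 4, 5}.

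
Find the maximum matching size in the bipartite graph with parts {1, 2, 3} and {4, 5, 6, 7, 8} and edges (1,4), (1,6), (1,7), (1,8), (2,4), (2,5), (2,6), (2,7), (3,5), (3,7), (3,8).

Step 1: List the neighbors of each left vertex:
  1: 4, 6, 7, 8
  2: 4, 5, 6, 7
  3: 5, 7, 8

Step 2: Greedily match left vertices, then look for augmenting paths:
  Match 1 -- 4
  Match 2 -- 5
  Match 3 -- 7
  No augmenting path remains.

Step 3: Verify this is maximum:
  Matching size 3 = min(|L|, |R|) = min(3, 5), which is an upper bound, so this matching is maximum.

Maximum matching: {(1,4), (2,5), (3,7)}
Size: 3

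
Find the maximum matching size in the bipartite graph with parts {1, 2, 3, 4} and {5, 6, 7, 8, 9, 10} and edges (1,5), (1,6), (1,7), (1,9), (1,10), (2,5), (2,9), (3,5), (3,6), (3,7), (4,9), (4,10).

Step 1: List the neighbors of each left vertex:
  1: 5, 6, 7, 9, 10
  2: 5, 9
  3: 5, 6, 7
  4: 9, 10

Step 2: Greedily match left vertices, then look for augmenting paths:
  Match 1 -- 5
  Match 2 -- 9
  Match 3 -- 6
  Match 4 -- 10
  No augmenting path remains.

Step 3: Verify this is maximum:
  Matching size 4 = min(|L|, |R|) = min(4, 6), which is an upper bound, so this matching is maximum.

Maximum matching: {(1,5), (2,9), (3,6), (4,10)}
Size: 4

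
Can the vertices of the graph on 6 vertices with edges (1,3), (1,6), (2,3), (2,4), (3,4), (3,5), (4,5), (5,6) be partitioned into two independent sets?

Step 1: Attempt 2-coloring using BFS:
  Start at vertex 1, assign color 0
  Color vertex 3 with color 1 (neighbor of 1)
  Color vertex 6 with color 1 (neighbor of 1)
  Color vertex 2 with color 0 (neighbor of 3)
  Color vertex 4 with color 0 (neighbor of 3)
  Color vertex 5 with color 0 (neighbor of 3)

Step 2: Conflict found! Vertices 2 and 4 are adjacent but have the same color.
This means the graph contains an odd cycle.

The graph is NOT bipartite.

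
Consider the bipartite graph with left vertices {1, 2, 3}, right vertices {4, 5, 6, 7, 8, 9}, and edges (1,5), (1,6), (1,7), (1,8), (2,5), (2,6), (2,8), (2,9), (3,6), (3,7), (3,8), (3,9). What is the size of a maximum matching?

Step 1: List the neighbors of each left vertex:
  1: 5, 6, 7, 8
  2: 5, 6, 8, 9
  3: 6, 7, 8, 9

Step 2: Greedily match left vertices, then look for augmenting paths:
  Match 1 -- 5
  Match 2 -- 6
  Match 3 -- 7
  No augmenting path remains.

Step 3: Verify this is maximum:
  Matching size 3 = min(|L|, |R|) = min(3, 6), which is an upper bound, so this matching is maximum.

Maximum matching: {(1,5), (2,6), (3,7)}
Size: 3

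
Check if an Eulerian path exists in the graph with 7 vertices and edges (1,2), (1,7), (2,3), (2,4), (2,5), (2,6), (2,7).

Step 1: Find the degree of each vertex:
  deg(1) = 2
  deg(2) = 6
  deg(3) = 1
  deg(4) = 1
  deg(5) = 1
  deg(6) = 1
  deg(7) = 2

Step 2: Count vertices with odd degree:
  Odd-degree vertices: 3, 4, 5, 6 (4 total)

Step 3: Apply Euler's theorem:
  - Eulerian circuit exists iff graph is connected and all vertices have even degree
  - Eulerian path exists iff graph is connected and has 0 or 2 odd-degree vertices

Graph has 4 odd-degree vertices (need 0 or 2).
Neither Eulerian path nor Eulerian circuit exists.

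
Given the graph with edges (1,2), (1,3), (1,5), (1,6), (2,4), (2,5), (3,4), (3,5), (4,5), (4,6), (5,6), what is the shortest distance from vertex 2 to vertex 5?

Step 1: Build adjacency list:
  1: 2, 3, 5, 6
  2: 1, 4, 5
  3: 1, 4, 5
  4: 2, 3, 5, 6
  5: 1, 2, 3, 4, 6
  6: 1, 4, 5

Step 2: BFS from vertex 2 to find shortest path to 5:
  vertex 1 reached at distance 1
  vertex 4 reached at distance 1
  vertex 5 reached at distance 1

Step 3: Shortest path: 2 -> 5
Path length: 1 edge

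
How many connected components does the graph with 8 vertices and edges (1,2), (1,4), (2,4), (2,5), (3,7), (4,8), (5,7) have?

Step 1: Build adjacency list from edges:
  1: 2, 4
  2: 1, 4, 5
  3: 7
  4: 1, 2, 8
  5: 2, 7
  6: (none)
  7: 3, 5
  8: 4

Step 2: Run BFS/DFS from vertex 1:
  Visited: {1, 2, 4, 5, 8, 7, 3}
  Reached 7 of 8 vertices

Step 3: Only 7 of 8 vertices reached. Graph is disconnected.
Connected components: {1, 2, 3, 4, 5, 7, 8}, {6}
Number of connected components: 2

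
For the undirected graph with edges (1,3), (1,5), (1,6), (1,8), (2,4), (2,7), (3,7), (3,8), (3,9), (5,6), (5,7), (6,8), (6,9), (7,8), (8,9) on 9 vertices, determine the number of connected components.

Step 1: Build adjacency list from edges:
  1: 3, 5, 6, 8
  2: 4, 7
  3: 1, 7, 8, 9
  4: 2
  5: 1, 6, 7
  6: 1, 5, 8, 9
  7: 2, 3, 5, 8
  8: 1, 3, 6, 7, 9
  9: 3, 6, 8

Step 2: Run BFS/DFS from vertex 1:
  Visited: {1, 3, 5, 6, 8, 7, 9, 2, 4}
  Reached 9 of 9 vertices

Step 3: All 9 vertices reached from vertex 1, so the graph is connected.
Number of connected components: 1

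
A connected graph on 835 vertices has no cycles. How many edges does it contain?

A tree on n vertices always has exactly n - 1 edges.
For n = 835: edges = 835 - 1 = 834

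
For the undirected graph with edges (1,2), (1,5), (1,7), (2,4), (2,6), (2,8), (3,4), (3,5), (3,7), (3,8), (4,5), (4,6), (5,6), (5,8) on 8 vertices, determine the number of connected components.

Step 1: Build adjacency list from edges:
  1: 2, 5, 7
  2: 1, 4, 6, 8
  3: 4, 5, 7, 8
  4: 2, 3, 5, 6
  5: 1, 3, 4, 6, 8
  6: 2, 4, 5
  7: 1, 3
  8: 2, 3, 5

Step 2: Run BFS/DFS from vertex 1:
  Visited: {1, 2, 5, 7, 4, 6, 8, 3}
  Reached 8 of 8 vertices

Step 3: All 8 vertices reached from vertex 1, so the graph is connected.
Number of connected components: 1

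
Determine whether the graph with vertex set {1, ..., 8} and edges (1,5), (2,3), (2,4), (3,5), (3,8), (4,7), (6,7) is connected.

Step 1: Build adjacency list from edges:
  1: 5
  2: 3, 4
  3: 2, 5, 8
  4: 2, 7
  5: 1, 3
  6: 7
  7: 4, 6
  8: 3

Step 2: Run BFS/DFS from vertex 1:
  Visited: {1, 5, 3, 2, 8, 4, 7, 6}
  Reached 8 of 8 vertices

Step 3: All 8 vertices reached from vertex 1, so the graph is connected.
Answer: Yes, the graph is connected.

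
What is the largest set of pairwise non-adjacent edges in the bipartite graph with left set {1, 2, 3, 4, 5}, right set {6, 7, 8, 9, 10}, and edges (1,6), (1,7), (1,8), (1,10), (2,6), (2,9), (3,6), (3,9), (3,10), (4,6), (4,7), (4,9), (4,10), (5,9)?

Step 1: List the neighbors of each left vertex:
  1: 6, 7, 8, 10
  2: 6, 9
  3: 6, 9, 10
  4: 6, 7, 9, 10
  5: 9

Step 2: Greedily match left vertices, then look for augmenting paths:
  Match 1 -- 8
  Match 2 -- 6
  Match 3 -- 10
  Match 4 -- 7
  Match 5 -- 9
  No augmenting path remains.

Step 3: Verify this is maximum:
  Matching size 5 = min(|L|, |R|) = min(5, 5), which is an upper bound, so this matching is maximum.

Maximum matching: {(1,8), (2,6), (3,10), (4,7), (5,9)}
Size: 5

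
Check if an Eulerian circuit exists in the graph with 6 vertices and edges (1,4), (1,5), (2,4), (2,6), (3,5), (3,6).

Step 1: Find the degree of each vertex:
  deg(1) = 2
  deg(2) = 2
  deg(3) = 2
  deg(4) = 2
  deg(5) = 2
  deg(6) = 2

Step 2: Count vertices with odd degree:
  All vertices have even degree (0 odd-degree vertices)

Step 3: Apply Euler's theorem:
  - Eulerian circuit exists iff graph is connected and all vertices have even degree
  - Eulerian path exists iff graph is connected and has 0 or 2 odd-degree vertices

Graph is connected with 0 odd-degree vertices.
Both Eulerian circuit and Eulerian path exist.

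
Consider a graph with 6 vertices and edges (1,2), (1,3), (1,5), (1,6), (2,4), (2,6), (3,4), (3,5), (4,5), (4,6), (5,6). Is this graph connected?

Step 1: Build adjacency list from edges:
  1: 2, 3, 5, 6
  2: 1, 4, 6
  3: 1, 4, 5
  4: 2, 3, 5, 6
  5: 1, 3, 4, 6
  6: 1, 2, 4, 5

Step 2: Run BFS/DFS from vertex 1:
  Visited: {1, 2, 3, 5, 6, 4}
  Reached 6 of 6 vertices

Step 3: All 6 vertices reached from vertex 1, so the graph is connected.
Answer: Yes, the graph is connected.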